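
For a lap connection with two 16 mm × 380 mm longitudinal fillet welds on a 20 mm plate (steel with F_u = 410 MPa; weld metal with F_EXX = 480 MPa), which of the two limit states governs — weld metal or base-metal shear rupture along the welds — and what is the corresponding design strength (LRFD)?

t_e = 0.707 × 16 = 11.31 mm; L = 760 mm.
Weld metal: φR_n = 0.75 × 0.6 × 480 × 11.31 × 760 × 10⁻³ = 1857 kN.
Base metal (shear rupture): φR_n = 0.75 × 0.6 × 410 × 20 × 760 × 10⁻³ = 2804 kN.
Governing: weld metal.

φR_n ≈ 1860 kN (weld metal governs)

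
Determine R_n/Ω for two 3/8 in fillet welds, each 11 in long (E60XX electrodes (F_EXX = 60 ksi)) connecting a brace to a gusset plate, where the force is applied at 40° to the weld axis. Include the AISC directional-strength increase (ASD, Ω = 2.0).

R_n/Ω ≈ 132 kips

t_e = 0.707 × 0.375 = 0.2651 in; A_we = 0.2651 × 22 = 5.833 in².
Directional factor: 1.0 + 0.5 sin^1.5(40°) = 1.258.
F_nw = 0.6 × 60 × 1.258 = 45.28 ksi.
R_n/Ω = (45.28 × 5.833) / 2.0 = 132 kips.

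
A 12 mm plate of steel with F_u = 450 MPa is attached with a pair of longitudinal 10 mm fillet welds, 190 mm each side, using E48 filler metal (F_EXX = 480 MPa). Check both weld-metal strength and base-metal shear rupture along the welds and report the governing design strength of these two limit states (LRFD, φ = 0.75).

φR_n ≈ 580 kN (weld metal governs)

t_e = 0.707 × 10 = 7.07 mm; L = 380 mm.
Weld metal: φR_n = 0.75 × 0.6 × 480 × 7.07 × 380 × 10⁻³ = 580.3 kN.
Base metal (shear rupture): φR_n = 0.75 × 0.6 × 450 × 12 × 380 × 10⁻³ = 923.4 kN.
Governing: weld metal.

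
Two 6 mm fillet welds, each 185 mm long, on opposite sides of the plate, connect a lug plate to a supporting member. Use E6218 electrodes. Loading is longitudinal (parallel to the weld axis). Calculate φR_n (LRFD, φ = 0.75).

E62XX → F_EXX = 620 MPa.
Effective throat t_e = 0.707 × 6 = 4.242 mm.
Total length L = 370 mm; A_we = 4.242 × 370 = 1570 mm².
F_nw = 0.6 F_EXX = 0.6 × 620 = 372 MPa.
φR_n = 0.75 × 372 × 1570 × 10⁻³ = 437.9 kN.

φR_n ≈ 438 kN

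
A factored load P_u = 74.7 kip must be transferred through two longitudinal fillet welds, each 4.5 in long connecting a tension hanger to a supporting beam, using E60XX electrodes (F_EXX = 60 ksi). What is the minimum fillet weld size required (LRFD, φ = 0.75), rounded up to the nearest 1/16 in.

Total weld length L = 9 in.
Required throat t_e = P_u / (φ × 0.6 F_EXX × L) = 74.7 / (0.75 × 0.6 × 60 × 9) = 0.3074 in.
Required leg w = t_e / 0.707 = 0.4348 in → use 7/16 in.

w = 7/16 in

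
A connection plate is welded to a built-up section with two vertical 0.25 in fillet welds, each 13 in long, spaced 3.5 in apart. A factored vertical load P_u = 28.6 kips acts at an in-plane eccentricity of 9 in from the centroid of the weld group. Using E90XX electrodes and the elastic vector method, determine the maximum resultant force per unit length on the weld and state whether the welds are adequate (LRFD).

f_max ≈ 4.31 kip/in; adequate

E90XX → F_EXX = 90 ksi.
Total weld length L_w = 26 in. Treat welds as unit-width lines.
Polar moment about centroid: J = 2[d³/12 + d(b/2)²] = 2[13³/12 + 13×1.75²] = 445.8 in³.
Direct shear f_v = P/L_w = 28.6 / 26 = 1.1 kip/in (vertical).
Torsion M = P·e = 28.6 × 9 = 257.4 kip·in.
Critical point at (x, y) = (1.75, 6.5) from centroid. f_tx = M·y/J = 3.753 kip/in; f_ty = M·x/J = 1.01 kip/in.
Resultant f_max = √[f_tx² + (f_v + f_ty)²] = √[3.753² + (1.1 + 1.01)²] = 4.306 kip/in.
Capacity per unit length: φr_n = 0.75 × 0.6 × 90 × (0.707 × 0.25) = 7.158 kip/in.
4.306 ≤ 7.158 → adequate.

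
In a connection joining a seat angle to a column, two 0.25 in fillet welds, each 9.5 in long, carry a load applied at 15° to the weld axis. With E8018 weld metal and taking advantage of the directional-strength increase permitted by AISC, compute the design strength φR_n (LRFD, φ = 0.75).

E80XX → F_EXX = 80 ksi.
t_e = 0.707 × 0.25 = 0.1767 in; A_we = 0.1767 × 19 = 3.358 in².
Directional factor: 1.0 + 0.5 sin^1.5(15°) = 1.066.
F_nw = 0.6 × 80 × 1.066 = 51.16 ksi.
φR_n = 0.75 × 51.16 × 3.358 = 128.9 kip.

φR_n ≈ 129 kip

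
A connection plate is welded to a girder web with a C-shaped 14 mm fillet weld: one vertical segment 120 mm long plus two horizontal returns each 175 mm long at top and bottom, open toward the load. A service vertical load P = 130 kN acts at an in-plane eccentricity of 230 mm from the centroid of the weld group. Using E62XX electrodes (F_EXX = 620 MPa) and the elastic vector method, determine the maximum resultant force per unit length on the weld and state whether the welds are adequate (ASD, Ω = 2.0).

f_max ≈ 1500 N/mm; adequate

Total weld length L_w = 470 mm. Treat welds as unit-width lines.
Centroid: x̄ = 2×175×87.5 / 470 = 65.16 mm from the vertical weld.
Polar moment about centroid: J = I_x + I_y = [120³/12 + 2×175×60²] + [120×65.16² + 2(175³/12 + 175×22.34²)] = 2981000 mm³.
Direct shear f_v = P/L_w = 130×10³ / 470 = 276.6 N/mm (vertical).
Torsion M = P·e = 130×10³ × 230 = 29900000 N·mm.
Critical point at (x, y) = (109.8, 60) from centroid. f_tx = M·y/J = 601.7 N/mm; f_ty = M·x/J = 1102 N/mm.
Resultant f_max = √[f_tx² + (f_v + f_ty)²] = √[601.7² + (276.6 + 1102)²] = 1504 N/mm.
Capacity per unit length: r_n/Ω = (1/2.0) × 0.6 × 620 × (0.707 × 14) = 1841 N/mm.
1504 ≤ 1841 → adequate.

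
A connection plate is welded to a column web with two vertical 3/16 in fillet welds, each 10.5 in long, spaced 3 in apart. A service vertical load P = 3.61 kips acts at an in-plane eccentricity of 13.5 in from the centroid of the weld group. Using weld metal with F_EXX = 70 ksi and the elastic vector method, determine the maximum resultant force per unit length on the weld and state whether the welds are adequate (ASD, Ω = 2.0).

Total weld length L_w = 21 in. Treat welds as unit-width lines.
Polar moment about centroid: J = 2[d³/12 + d(b/2)²] = 2[10.5³/12 + 10.5×1.5²] = 240.2 in³.
Direct shear f_v = P/L_w = 3.61 / 21 = 0.1719 kip/in (vertical).
Torsion M = P·e = 3.61 × 13.5 = 48.735 kip·in.
Critical point at (x, y) = (1.5, 5.25) from centroid. f_tx = M·y/J = 1.065 kip/in; f_ty = M·x/J = 0.3044 kip/in.
Resultant f_max = √[f_tx² + (f_v + f_ty)²] = √[1.065² + (0.1719 + 0.3044)²] = 1.167 kip/in.
Capacity per unit length: r_n/Ω = (1/2.0) × 0.6 × 70 × (0.707 × 0.1875) = 2.784 kip/in.
1.167 ≤ 2.784 → adequate.

f_max ≈ 1.17 kip/in; adequate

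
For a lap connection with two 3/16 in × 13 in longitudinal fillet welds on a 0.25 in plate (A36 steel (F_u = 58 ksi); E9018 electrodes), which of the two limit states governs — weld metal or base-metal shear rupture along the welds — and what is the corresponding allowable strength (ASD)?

R_n/Ω ≈ 93.1 kip (weld metal governs)

E90XX → F_EXX = 90 ksi.
t_e = 0.707 × 0.1875 = 0.1326 in; L = 26 in.
Weld metal: R_n/Ω = (1/2.0) × 0.6 × 90 × 0.1326 × 26 = 93.06 kip.
Base metal (shear rupture): R_n/Ω = (1/2.0) × 0.6 × 58 × 0.25 × 26 = 113.1 kip.
Governing: weld metal.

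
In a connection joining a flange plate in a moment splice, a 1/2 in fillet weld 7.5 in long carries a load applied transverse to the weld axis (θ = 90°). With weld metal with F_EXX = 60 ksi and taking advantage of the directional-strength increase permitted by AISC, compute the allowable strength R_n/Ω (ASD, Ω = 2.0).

t_e = 0.707 × 0.5 = 0.3535 in; A_we = 0.3535 × 7.5 = 2.651 in².
Directional factor: 1.0 + 0.5 sin^1.5(90°) = 1.5.
F_nw = 0.6 × 60 × 1.5 = 54 ksi.
R_n/Ω = (54 × 2.651) / 2.0 = 71.58 kips.

R_n/Ω ≈ 71.6 kips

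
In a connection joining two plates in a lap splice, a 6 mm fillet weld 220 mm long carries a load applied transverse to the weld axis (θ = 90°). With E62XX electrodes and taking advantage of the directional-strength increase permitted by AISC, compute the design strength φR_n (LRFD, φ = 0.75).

E62XX → F_EXX = 620 MPa.
t_e = 0.707 × 6 = 4.242 mm; A_we = 4.242 × 220 = 933.2 mm².
Directional factor: 1.0 + 0.5 sin^1.5(90°) = 1.5.
F_nw = 0.6 × 620 × 1.5 = 558 MPa.
φR_n = 0.75 × 558 × 933.2 × 10⁻³ = 390.6 kN.

φR_n ≈ 391 kN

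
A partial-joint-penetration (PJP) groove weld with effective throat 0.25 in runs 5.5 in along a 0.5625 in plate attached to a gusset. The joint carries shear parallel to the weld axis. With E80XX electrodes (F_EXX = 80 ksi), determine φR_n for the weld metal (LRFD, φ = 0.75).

Effective throat (given) t_e = 0.25 in.
A_we = 0.25 × 5.5 = 1.375 in².
F_nw = 0.6 F_EXX = 48 ksi.
φR_n = 0.75 × 48 × 1.375 = 49.5 kip.

φR_n ≈ 49.5 kip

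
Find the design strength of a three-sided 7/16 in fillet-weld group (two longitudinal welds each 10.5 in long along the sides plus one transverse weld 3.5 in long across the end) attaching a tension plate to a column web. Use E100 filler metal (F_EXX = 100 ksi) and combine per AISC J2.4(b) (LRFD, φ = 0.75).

φR_n ≈ 341 kip

t_e = 0.707 × 0.4375 = 0.3093 in.
R_nwl = 0.6 × 100 × 0.3093 × 21 = 389.7 kip (longitudinal, 2 welds).
R_nwt = 0.6 × 100 × 0.3093 × 3.5 = 64.96 kip (transverse, base value).
(i) R_nwl + R_nwt = 454.7 kip; (ii) 0.85 R_nwl + 1.5 R_nwt = 428.7 kip.
R_n = max = 454.7 kip [governs: (i)]; φR_n = 341 kip.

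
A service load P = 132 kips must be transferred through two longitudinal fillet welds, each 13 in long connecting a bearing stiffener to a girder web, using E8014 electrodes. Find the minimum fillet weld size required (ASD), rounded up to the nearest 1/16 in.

w = 5/16 in

E80XX → F_EXX = 80 ksi.
Total weld length L = 26 in.
Required throat t_e = P × Ω / (0.6 F_EXX × L) = 132 × 2.0 / (0.6 × 80 × 26) = 0.2115 in.
Required leg w = t_e / 0.707 = 0.2992 in → use 5/16 in.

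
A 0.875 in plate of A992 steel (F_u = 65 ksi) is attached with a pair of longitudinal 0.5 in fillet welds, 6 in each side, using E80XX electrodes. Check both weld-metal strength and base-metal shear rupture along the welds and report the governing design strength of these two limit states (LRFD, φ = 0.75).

φR_n ≈ 153 kips (weld metal governs)

E80XX → F_EXX = 80 ksi.
t_e = 0.707 × 0.5 = 0.3535 in; L = 12 in.
Weld metal: φR_n = 0.75 × 0.6 × 80 × 0.3535 × 12 = 152.7 kips.
Base metal (shear rupture): φR_n = 0.75 × 0.6 × 65 × 0.875 × 12 = 307.1 kips.
Governing: weld metal.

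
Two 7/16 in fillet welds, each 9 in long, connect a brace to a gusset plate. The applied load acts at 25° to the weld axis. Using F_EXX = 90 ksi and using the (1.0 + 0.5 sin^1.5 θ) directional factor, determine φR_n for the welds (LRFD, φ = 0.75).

t_e = 0.707 × 0.4375 = 0.3093 in; A_we = 0.3093 × 18 = 5.568 in².
Directional factor: 1.0 + 0.5 sin^1.5(25°) = 1.137.
F_nw = 0.6 × 90 × 1.137 = 61.42 ksi.
φR_n = 0.75 × 61.42 × 5.568 = 256.5 kips.

φR_n ≈ 256 kips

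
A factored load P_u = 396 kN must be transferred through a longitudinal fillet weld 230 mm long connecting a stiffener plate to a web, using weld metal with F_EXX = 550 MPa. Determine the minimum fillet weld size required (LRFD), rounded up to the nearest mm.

Total weld length L = 230 mm.
Required throat t_e = P_u / (φ × 0.6 F_EXX × L) = 396 / (0.75 × 0.6 × 550 × 230 × 10⁻³) = 6.957 mm.
Required leg w = t_e / 0.707 = 9.839 mm → use 10 mm.

w = 10 mm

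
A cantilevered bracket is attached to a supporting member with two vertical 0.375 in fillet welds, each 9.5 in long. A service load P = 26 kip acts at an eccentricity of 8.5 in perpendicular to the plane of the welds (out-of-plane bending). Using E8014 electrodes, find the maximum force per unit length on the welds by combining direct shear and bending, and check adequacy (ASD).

E80XX → F_EXX = 80 ksi.
L_w = 2 × 9.5 = 19 in; section modulus (unit throat) S = 2 × L²/6 = 30.08 in².
Direct shear f_v = P/L_w = 26/19 = 1.368 kip/in.
Moment M = P × e = 26 × 8.5 = 221 kip·in; bending f_b = M/S = 7.346 kip/in.
f_max = √(f_v² + f_b²) = √(1.368² + 7.346²) = 7.473 kip/in.
r_n/Ω = (1/2.0) × 0.6 × 80 × (0.707 × 0.375) = 6.363 kip/in → NOT adequate.

f_max ≈ 7.47 kip/in; NOT adequate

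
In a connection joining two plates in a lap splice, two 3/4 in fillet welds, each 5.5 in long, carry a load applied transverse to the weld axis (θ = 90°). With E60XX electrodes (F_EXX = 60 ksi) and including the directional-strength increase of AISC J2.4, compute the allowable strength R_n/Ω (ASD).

R_n/Ω ≈ 157 kips

t_e = 0.707 × 0.75 = 0.5302 in; A_we = 0.5302 × 11 = 5.833 in².
Directional factor: 1.0 + 0.5 sin^1.5(90°) = 1.5.
F_nw = 0.6 × 60 × 1.5 = 54 ksi.
R_n/Ω = (54 × 5.833) / 2.0 = 157.5 kips.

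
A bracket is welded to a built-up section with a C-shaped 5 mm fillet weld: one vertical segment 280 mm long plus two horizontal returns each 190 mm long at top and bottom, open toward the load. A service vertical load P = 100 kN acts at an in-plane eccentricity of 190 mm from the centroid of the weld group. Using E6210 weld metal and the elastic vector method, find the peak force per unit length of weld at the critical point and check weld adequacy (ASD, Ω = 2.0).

f_max ≈ 431 N/mm; adequate

E62XX → F_EXX = 620 MPa.
Total weld length L_w = 660 mm. Treat welds as unit-width lines.
Centroid: x̄ = 2×190×95 / 660 = 54.7 mm from the vertical weld.
Polar moment about centroid: J = I_x + I_y = [280³/12 + 2×190×140²] + [280×54.7² + 2(190³/12 + 190×40.3²)] = 11880000 mm³.
Direct shear f_v = P/L_w = 100×10³ / 660 = 151.5 N/mm (vertical).
Torsion M = P·e = 100×10³ × 190 = 19000000 N·mm.
Critical point at (x, y) = (135.3, 140) from centroid. f_tx = M·y/J = 224 N/mm; f_ty = M·x/J = 216.5 N/mm.
Resultant f_max = √[f_tx² + (f_v + f_ty)²] = √[224² + (151.5 + 216.5)²] = 430.8 N/mm.
Capacity per unit length: r_n/Ω = (1/2.0) × 0.6 × 620 × (0.707 × 5) = 657.5 N/mm.
430.8 ≤ 657.5 → adequate.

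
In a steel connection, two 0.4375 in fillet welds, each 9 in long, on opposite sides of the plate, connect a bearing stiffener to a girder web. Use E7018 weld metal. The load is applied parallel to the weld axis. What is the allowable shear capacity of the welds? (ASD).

R_n/Ω ≈ 117 kips

E70XX → F_EXX = 70 ksi.
Effective throat t_e = 0.707 × 0.4375 = 0.3093 in.
Total length L = 18 in; A_we = 0.3093 × 18 = 5.568 in².
F_nw = 0.6 F_EXX = 0.6 × 70 = 42 ksi.
R_n = 42 × 5.568 = 233.8 kips; R_n/Ω = 233.8/2.0 = 116.9 kips.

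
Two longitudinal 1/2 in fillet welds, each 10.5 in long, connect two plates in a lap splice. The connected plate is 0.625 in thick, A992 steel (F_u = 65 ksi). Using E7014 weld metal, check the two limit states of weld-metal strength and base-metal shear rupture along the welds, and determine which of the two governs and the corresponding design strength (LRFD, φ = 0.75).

φR_n ≈ 234 kip (weld metal governs)

E70XX → F_EXX = 70 ksi.
t_e = 0.707 × 0.5 = 0.3535 in; L = 21 in.
Weld metal: φR_n = 0.75 × 0.6 × 70 × 0.3535 × 21 = 233.8 kip.
Base metal (shear rupture): φR_n = 0.75 × 0.6 × 65 × 0.625 × 21 = 383.9 kip.
Governing: weld metal.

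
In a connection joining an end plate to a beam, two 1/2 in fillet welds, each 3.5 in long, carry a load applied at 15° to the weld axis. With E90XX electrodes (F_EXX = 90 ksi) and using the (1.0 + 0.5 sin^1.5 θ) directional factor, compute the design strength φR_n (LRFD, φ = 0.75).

t_e = 0.707 × 0.5 = 0.3535 in; A_we = 0.3535 × 7 = 2.474 in².
Directional factor: 1.0 + 0.5 sin^1.5(15°) = 1.066.
F_nw = 0.6 × 90 × 1.066 = 57.56 ksi.
φR_n = 0.75 × 57.56 × 2.474 = 106.8 kip.

φR_n ≈ 107 kip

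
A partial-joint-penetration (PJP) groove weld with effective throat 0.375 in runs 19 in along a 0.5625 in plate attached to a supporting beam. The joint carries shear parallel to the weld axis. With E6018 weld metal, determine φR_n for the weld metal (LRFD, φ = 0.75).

φR_n ≈ 192 kip

E60XX → F_EXX = 60 ksi.
Effective throat (given) t_e = 0.375 in.
A_we = 0.375 × 19 = 7.125 in².
F_nw = 0.6 F_EXX = 36 ksi.
φR_n = 0.75 × 36 × 7.125 = 192.4 kip.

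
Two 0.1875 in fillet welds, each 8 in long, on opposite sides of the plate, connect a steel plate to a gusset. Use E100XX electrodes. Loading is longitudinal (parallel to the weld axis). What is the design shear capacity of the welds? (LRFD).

E100XX → F_EXX = 100 ksi.
Effective throat t_e = 0.707 × 0.1875 = 0.1326 in.
Total length L = 16 in; A_we = 0.1326 × 16 = 2.121 in².
F_nw = 0.6 F_EXX = 0.6 × 100 = 60 ksi.
φR_n = 0.75 × 60 × 2.121 = 95.45 kip.

φR_n ≈ 95.4 kip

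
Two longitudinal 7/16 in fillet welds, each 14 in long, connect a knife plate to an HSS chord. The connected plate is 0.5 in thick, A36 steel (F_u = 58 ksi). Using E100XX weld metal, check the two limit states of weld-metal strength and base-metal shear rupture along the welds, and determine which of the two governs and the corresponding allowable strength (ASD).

R_n/Ω ≈ 244 kips (base-metal shear rupture governs)

E100XX → F_EXX = 100 ksi.
t_e = 0.707 × 0.4375 = 0.3093 in; L = 28 in.
Weld metal: R_n/Ω = (1/2.0) × 0.6 × 100 × 0.3093 × 28 = 259.8 kips.
Base metal (shear rupture): R_n/Ω = (1/2.0) × 0.6 × 58 × 0.5 × 28 = 243.6 kips.
Governing: base-metal shear rupture.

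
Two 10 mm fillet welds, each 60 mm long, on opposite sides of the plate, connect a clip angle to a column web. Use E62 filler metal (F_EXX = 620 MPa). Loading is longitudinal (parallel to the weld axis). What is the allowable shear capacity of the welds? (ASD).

Effective throat t_e = 0.707 × 10 = 7.07 mm.
Total length L = 120 mm; A_we = 7.07 × 120 = 848.4 mm².
F_nw = 0.6 F_EXX = 0.6 × 620 = 372 MPa.
R_n = 372 × 848.4 × 10⁻³ = 315.6 kN; R_n/Ω = 315.6/2.0 = 157.8 kN.

R_n/Ω ≈ 158 kN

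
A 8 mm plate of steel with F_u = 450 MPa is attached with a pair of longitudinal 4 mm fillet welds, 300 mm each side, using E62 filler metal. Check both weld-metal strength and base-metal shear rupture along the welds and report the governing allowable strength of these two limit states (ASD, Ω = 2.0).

E62XX → F_EXX = 620 MPa.
t_e = 0.707 × 4 = 2.828 mm; L = 600 mm.
Weld metal: R_n/Ω = (1/2.0) × 0.6 × 620 × 2.828 × 600 × 10⁻³ = 315.6 kN.
Base metal (shear rupture): R_n/Ω = (1/2.0) × 0.6 × 450 × 8 × 600 × 10⁻³ = 648 kN.
Governing: weld metal.

R_n/Ω ≈ 316 kN (weld metal governs)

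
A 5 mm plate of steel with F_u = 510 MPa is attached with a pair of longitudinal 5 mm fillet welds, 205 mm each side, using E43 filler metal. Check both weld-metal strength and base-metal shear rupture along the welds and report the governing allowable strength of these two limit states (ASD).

E43XX → F_EXX = 430 MPa.
t_e = 0.707 × 5 = 3.535 mm; L = 410 mm.
Weld metal: R_n/Ω = (1/2.0) × 0.6 × 430 × 3.535 × 410 × 10⁻³ = 187 kN.
Base metal (shear rupture): R_n/Ω = (1/2.0) × 0.6 × 510 × 5 × 410 × 10⁻³ = 313.7 kN.
Governing: weld metal.

R_n/Ω ≈ 187 kN (weld metal governs)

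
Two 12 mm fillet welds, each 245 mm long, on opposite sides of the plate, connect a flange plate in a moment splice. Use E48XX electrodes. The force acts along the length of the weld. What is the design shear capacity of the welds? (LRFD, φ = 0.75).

E48XX → F_EXX = 480 MPa.
Effective throat t_e = 0.707 × 12 = 8.484 mm.
Total length L = 490 mm; A_we = 8.484 × 490 = 4157 mm².
F_nw = 0.6 F_EXX = 0.6 × 480 = 288 MPa.
φR_n = 0.75 × 288 × 4157 × 10⁻³ = 897.9 kN.

φR_n ≈ 898 kN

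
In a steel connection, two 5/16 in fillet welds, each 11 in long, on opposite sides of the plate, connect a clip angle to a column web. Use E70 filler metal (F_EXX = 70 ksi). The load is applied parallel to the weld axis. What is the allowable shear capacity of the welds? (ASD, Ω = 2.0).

Effective throat t_e = 0.707 × 0.3125 = 0.2209 in.
Total length L = 22 in; A_we = 0.2209 × 22 = 4.861 in².
F_nw = 0.6 F_EXX = 0.6 × 70 = 42 ksi.
R_n = 42 × 4.861 = 204.1 kips; R_n/Ω = 204.1/2.0 = 102.1 kips.

R_n/Ω ≈ 102 kips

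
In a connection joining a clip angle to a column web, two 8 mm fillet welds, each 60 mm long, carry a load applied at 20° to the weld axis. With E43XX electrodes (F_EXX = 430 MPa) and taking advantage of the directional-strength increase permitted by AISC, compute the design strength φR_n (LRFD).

t_e = 0.707 × 8 = 5.656 mm; A_we = 5.656 × 120 = 678.7 mm².
Directional factor: 1.0 + 0.5 sin^1.5(20°) = 1.1.
F_nw = 0.6 × 430 × 1.1 = 283.8 MPa.
φR_n = 0.75 × 283.8 × 678.7 × 10⁻³ = 144.5 kN.

φR_n ≈ 144 kN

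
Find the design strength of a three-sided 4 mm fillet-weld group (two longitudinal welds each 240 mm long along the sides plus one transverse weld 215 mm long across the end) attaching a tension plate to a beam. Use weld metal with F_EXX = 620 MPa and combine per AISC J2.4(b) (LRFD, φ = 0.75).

φR_n ≈ 576 kN

t_e = 0.707 × 4 = 2.828 mm.
R_nwl = 0.6 × 620 × 2.828 × 480 × 10⁻³ = 505 kN (longitudinal, 2 welds).
R_nwt = 0.6 × 620 × 2.828 × 215 × 10⁻³ = 226.2 kN (transverse, base value).
(i) R_nwl + R_nwt = 731.2 kN; (ii) 0.85 R_nwl + 1.5 R_nwt = 768.5 kN.
R_n = max = 768.5 kN [governs: (ii)]; φR_n = 576.4 kN.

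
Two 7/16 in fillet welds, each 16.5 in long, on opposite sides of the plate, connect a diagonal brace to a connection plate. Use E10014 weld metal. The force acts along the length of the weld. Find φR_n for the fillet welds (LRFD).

E100XX → F_EXX = 100 ksi.
Effective throat t_e = 0.707 × 0.4375 = 0.3093 in.
Total length L = 33 in; A_we = 0.3093 × 33 = 10.21 in².
F_nw = 0.6 F_EXX = 0.6 × 100 = 60 ksi.
φR_n = 0.75 × 60 × 10.21 = 459.3 kips.

φR_n ≈ 459 kips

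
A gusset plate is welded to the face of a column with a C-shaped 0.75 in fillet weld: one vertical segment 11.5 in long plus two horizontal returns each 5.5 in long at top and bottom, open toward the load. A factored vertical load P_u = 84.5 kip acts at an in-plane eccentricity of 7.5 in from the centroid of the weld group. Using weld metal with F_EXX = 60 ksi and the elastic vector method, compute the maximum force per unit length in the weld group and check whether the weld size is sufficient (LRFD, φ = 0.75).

Total weld length L_w = 22.5 in. Treat welds as unit-width lines.
Centroid: x̄ = 2×5.5×2.75 / 22.5 = 1.344 in from the vertical weld.
Polar moment about centroid: J = I_x + I_y = [11.5³/12 + 2×5.5×5.75²] + [11.5×1.344² + 2(5.5³/12 + 5.5×1.406²)] = 560.7 in³.
Direct shear f_v = P/L_w = 84.5 / 22.5 = 3.756 kip/in (vertical).
Torsion M = P·e = 84.5 × 7.5 = 633.75 kip·in.
Critical point at (x, y) = (4.156, 5.75) from centroid. f_tx = M·y/J = 6.499 kip/in; f_ty = M·x/J = 4.697 kip/in.
Resultant f_max = √[f_tx² + (f_v + f_ty)²] = √[6.499² + (3.756 + 4.697)²] = 10.66 kip/in.
Capacity per unit length: φr_n = 0.75 × 0.6 × 60 × (0.707 × 0.75) = 14.32 kip/in.
10.66 ≤ 14.32 → adequate.

f_max ≈ 10.7 kip/in; adequate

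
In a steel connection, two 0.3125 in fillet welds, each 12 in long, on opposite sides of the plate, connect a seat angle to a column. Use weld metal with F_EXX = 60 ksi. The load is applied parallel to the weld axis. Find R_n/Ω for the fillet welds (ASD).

R_n/Ω ≈ 95.4 kip

Effective throat t_e = 0.707 × 0.3125 = 0.2209 in.
Total length L = 24 in; A_we = 0.2209 × 24 = 5.302 in².
F_nw = 0.6 F_EXX = 0.6 × 60 = 36 ksi.
R_n = 36 × 5.302 = 190.9 kip; R_n/Ω = 190.9/2.0 = 95.44 kip.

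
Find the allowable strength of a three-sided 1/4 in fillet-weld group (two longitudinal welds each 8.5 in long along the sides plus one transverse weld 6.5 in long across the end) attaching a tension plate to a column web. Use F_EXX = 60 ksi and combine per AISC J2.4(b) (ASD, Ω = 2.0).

R_n/Ω ≈ 77 kips

t_e = 0.707 × 0.25 = 0.1767 in.
R_nwl = 0.6 × 60 × 0.1767 × 17 = 108.2 kips (longitudinal, 2 welds).
R_nwt = 0.6 × 60 × 0.1767 × 6.5 = 41.36 kips (transverse, base value).
(i) R_nwl + R_nwt = 149.5 kips; (ii) 0.85 R_nwl + 1.5 R_nwt = 154 kips.
R_n = max = 154 kips [governs: (ii)]; R_n/Ω = 76.99 kips.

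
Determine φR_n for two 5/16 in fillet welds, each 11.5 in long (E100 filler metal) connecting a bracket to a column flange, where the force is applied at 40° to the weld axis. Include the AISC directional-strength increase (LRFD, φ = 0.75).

E100XX → F_EXX = 100 ksi.
t_e = 0.707 × 0.3125 = 0.2209 in; A_we = 0.2209 × 23 = 5.082 in².
Directional factor: 1.0 + 0.5 sin^1.5(40°) = 1.258.
F_nw = 0.6 × 100 × 1.258 = 75.46 ksi.
φR_n = 0.75 × 75.46 × 5.082 = 287.6 kips.

φR_n ≈ 288 kips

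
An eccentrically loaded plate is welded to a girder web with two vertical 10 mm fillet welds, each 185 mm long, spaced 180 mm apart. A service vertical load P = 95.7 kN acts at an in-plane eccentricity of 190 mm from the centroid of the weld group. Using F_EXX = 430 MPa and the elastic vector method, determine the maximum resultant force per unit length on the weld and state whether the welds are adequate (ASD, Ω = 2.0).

Total weld length L_w = 370 mm. Treat welds as unit-width lines.
Polar moment about centroid: J = 2[d³/12 + d(b/2)²] = 2[185³/12 + 185×90²] = 4052000 mm³.
Direct shear f_v = P/L_w = 95.7×10³ / 370 = 258.6 N/mm (vertical).
Torsion M = P·e = 95.7×10³ × 190 = 18183000 N·mm.
Critical point at (x, y) = (90, 92.5) from centroid. f_tx = M·y/J = 415.1 N/mm; f_ty = M·x/J = 403.8 N/mm.
Resultant f_max = √[f_tx² + (f_v + f_ty)²] = √[415.1² + (258.6 + 403.8)²] = 781.8 N/mm.
Capacity per unit length: r_n/Ω = (1/2.0) × 0.6 × 430 × (0.707 × 10) = 912 N/mm.
781.8 ≤ 912 → adequate.

f_max ≈ 782 N/mm; adequate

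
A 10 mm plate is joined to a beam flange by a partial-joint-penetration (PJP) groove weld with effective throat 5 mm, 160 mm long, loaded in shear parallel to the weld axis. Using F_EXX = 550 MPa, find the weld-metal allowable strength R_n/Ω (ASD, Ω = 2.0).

R_n/Ω ≈ 132 kN

Effective throat (given) t_e = 5 mm.
A_we = 5 × 160 = 800 mm².
F_nw = 0.6 F_EXX = 330 MPa.
R_n/Ω = (330 × 800) / 2.0 × 10⁻³ = 132 kN.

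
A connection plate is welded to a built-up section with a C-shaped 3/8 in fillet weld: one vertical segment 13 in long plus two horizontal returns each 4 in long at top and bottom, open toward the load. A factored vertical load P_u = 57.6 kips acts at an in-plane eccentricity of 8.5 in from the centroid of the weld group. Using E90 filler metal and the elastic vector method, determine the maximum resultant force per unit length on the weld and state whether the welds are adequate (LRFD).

f_max ≈ 8.05 kip/in; adequate

E90XX → F_EXX = 90 ksi.
Total weld length L_w = 21 in. Treat welds as unit-width lines.
Centroid: x̄ = 2×4×2 / 21 = 0.7619 in from the vertical weld.
Polar moment about centroid: J = I_x + I_y = [13³/12 + 2×4×6.5²] + [13×0.7619² + 2(4³/12 + 4×1.238²)] = 551.6 in³.
Direct shear f_v = P/L_w = 57.6 / 21 = 2.743 kip/in (vertical).
Torsion M = P·e = 57.6 × 8.5 = 489.6 kip·in.
Critical point at (x, y) = (3.238, 6.5) from centroid. f_tx = M·y/J = 5.77 kip/in; f_ty = M·x/J = 2.874 kip/in.
Resultant f_max = √[f_tx² + (f_v + f_ty)²] = √[5.77² + (2.743 + 2.874)²] = 8.053 kip/in.
Capacity per unit length: φr_n = 0.75 × 0.6 × 90 × (0.707 × 0.375) = 10.74 kip/in.
8.053 ≤ 10.74 → adequate.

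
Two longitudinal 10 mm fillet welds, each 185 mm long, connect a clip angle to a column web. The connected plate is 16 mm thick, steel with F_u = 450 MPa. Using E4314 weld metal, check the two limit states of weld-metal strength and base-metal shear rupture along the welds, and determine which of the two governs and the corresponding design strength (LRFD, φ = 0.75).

φR_n ≈ 506 kN (weld metal governs)

E43XX → F_EXX = 430 MPa.
t_e = 0.707 × 10 = 7.07 mm; L = 370 mm.
Weld metal: φR_n = 0.75 × 0.6 × 430 × 7.07 × 370 × 10⁻³ = 506.2 kN.
Base metal (shear rupture): φR_n = 0.75 × 0.6 × 450 × 16 × 370 × 10⁻³ = 1199 kN.
Governing: weld metal.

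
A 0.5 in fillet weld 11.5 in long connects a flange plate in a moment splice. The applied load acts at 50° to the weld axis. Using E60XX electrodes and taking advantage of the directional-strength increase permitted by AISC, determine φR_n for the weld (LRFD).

φR_n ≈ 147 kip

E60XX → F_EXX = 60 ksi.
t_e = 0.707 × 0.5 = 0.3535 in; A_we = 0.3535 × 11.5 = 4.065 in².
Directional factor: 1.0 + 0.5 sin^1.5(50°) = 1.335.
F_nw = 0.6 × 60 × 1.335 = 48.07 ksi.
φR_n = 0.75 × 48.07 × 4.065 = 146.6 kip.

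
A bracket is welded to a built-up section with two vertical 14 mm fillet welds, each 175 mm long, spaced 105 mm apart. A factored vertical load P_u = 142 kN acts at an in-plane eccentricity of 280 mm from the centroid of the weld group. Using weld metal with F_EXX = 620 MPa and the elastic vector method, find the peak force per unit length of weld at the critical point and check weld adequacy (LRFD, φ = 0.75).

Total weld length L_w = 350 mm. Treat welds as unit-width lines.
Polar moment about centroid: J = 2[d³/12 + d(b/2)²] = 2[175³/12 + 175×52.5²] = 1858000 mm³.
Direct shear f_v = P/L_w = 142×10³ / 350 = 405.7 N/mm (vertical).
Torsion M = P·e = 142×10³ × 280 = 39760000 N·mm.
Critical point at (x, y) = (52.5, 87.5) from centroid. f_tx = M·y/J = 1873 N/mm; f_ty = M·x/J = 1124 N/mm.
Resultant f_max = √[f_tx² + (f_v + f_ty)²] = √[1873² + (405.7 + 1124)²] = 2418 N/mm.
Capacity per unit length: φr_n = 0.75 × 0.6 × 620 × (0.707 × 14) = 2762 N/mm.
2418 ≤ 2762 → adequate.

f_max ≈ 2420 N/mm; adequate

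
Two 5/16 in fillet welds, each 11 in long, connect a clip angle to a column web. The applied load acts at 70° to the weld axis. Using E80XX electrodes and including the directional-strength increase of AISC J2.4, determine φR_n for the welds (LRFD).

E80XX → F_EXX = 80 ksi.
t_e = 0.707 × 0.3125 = 0.2209 in; A_we = 0.2209 × 22 = 4.861 in².
Directional factor: 1.0 + 0.5 sin^1.5(70°) = 1.455.
F_nw = 0.6 × 80 × 1.455 = 69.86 ksi.
φR_n = 0.75 × 69.86 × 4.861 = 254.7 kips.

φR_n ≈ 255 kips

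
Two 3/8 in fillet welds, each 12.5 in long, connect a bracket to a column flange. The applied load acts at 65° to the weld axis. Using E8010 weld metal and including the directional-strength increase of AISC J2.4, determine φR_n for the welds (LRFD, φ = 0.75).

E80XX → F_EXX = 80 ksi.
t_e = 0.707 × 0.375 = 0.2651 in; A_we = 0.2651 × 25 = 6.628 in².
Directional factor: 1.0 + 0.5 sin^1.5(65°) = 1.431.
F_nw = 0.6 × 80 × 1.431 = 68.71 ksi.
φR_n = 0.75 × 68.71 × 6.628 = 341.6 kip.

φR_n ≈ 342 kip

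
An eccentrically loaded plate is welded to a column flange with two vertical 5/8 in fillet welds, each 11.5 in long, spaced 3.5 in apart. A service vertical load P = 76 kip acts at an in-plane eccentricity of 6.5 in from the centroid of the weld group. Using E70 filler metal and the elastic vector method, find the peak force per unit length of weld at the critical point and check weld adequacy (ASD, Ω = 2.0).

f_max ≈ 10.6 kip/in; NOT adequate

E70XX → F_EXX = 70 ksi.
Total weld length L_w = 23 in. Treat welds as unit-width lines.
Polar moment about centroid: J = 2[d³/12 + d(b/2)²] = 2[11.5³/12 + 11.5×1.75²] = 323.9 in³.
Direct shear f_v = P/L_w = 76 / 23 = 3.304 kip/in (vertical).
Torsion M = P·e = 76 × 6.5 = 494 kip·in.
Critical point at (x, y) = (1.75, 5.75) from centroid. f_tx = M·y/J = 8.769 kip/in; f_ty = M·x/J = 2.669 kip/in.
Resultant f_max = √[f_tx² + (f_v + f_ty)²] = √[8.769² + (3.304 + 2.669)²] = 10.61 kip/in.
Capacity per unit length: r_n/Ω = (1/2.0) × 0.6 × 70 × (0.707 × 0.625) = 9.279 kip/in.
10.61 > 9.279 → NOT adequate.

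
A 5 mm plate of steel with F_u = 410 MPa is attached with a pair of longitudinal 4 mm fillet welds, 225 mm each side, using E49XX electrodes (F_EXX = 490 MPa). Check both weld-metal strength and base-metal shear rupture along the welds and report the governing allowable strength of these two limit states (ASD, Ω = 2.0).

R_n/Ω ≈ 187 kN (weld metal governs)

t_e = 0.707 × 4 = 2.828 mm; L = 450 mm.
Weld metal: R_n/Ω = (1/2.0) × 0.6 × 490 × 2.828 × 450 × 10⁻³ = 187.1 kN.
Base metal (shear rupture): R_n/Ω = (1/2.0) × 0.6 × 410 × 5 × 450 × 10⁻³ = 276.8 kN.
Governing: weld metal.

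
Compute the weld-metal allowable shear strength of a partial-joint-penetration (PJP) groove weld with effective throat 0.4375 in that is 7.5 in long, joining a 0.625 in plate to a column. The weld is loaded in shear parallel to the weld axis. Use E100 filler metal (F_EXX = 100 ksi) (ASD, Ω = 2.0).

R_n/Ω ≈ 98.4 kips

Effective throat (given) t_e = 0.4375 in.
A_we = 0.4375 × 7.5 = 3.281 in².
F_nw = 0.6 F_EXX = 60 ksi.
R_n/Ω = (60 × 3.281) / 2.0 = 98.44 kips.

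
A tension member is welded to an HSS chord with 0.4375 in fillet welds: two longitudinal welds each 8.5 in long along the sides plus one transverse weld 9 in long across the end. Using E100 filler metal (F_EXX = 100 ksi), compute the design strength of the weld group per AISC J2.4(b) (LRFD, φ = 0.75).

φR_n ≈ 389 kip

t_e = 0.707 × 0.4375 = 0.3093 in.
R_nwl = 0.6 × 100 × 0.3093 × 17 = 315.5 kip (longitudinal, 2 welds).
R_nwt = 0.6 × 100 × 0.3093 × 9 = 167 kip (transverse, base value).
(i) R_nwl + R_nwt = 482.5 kip; (ii) 0.85 R_nwl + 1.5 R_nwt = 518.7 kip.
R_n = max = 518.7 kip [governs: (ii)]; φR_n = 389 kip.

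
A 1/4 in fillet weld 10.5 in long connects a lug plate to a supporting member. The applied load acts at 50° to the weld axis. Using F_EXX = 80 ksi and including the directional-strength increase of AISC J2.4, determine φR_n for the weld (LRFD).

t_e = 0.707 × 0.25 = 0.1767 in; A_we = 0.1767 × 10.5 = 1.856 in².
Directional factor: 1.0 + 0.5 sin^1.5(50°) = 1.335.
F_nw = 0.6 × 80 × 1.335 = 64.09 ksi.
φR_n = 0.75 × 64.09 × 1.856 = 89.21 kip.

φR_n ≈ 89.2 kip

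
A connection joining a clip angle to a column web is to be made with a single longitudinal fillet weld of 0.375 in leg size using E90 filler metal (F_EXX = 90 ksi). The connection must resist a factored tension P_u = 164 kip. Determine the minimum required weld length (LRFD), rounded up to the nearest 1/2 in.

L = 15.5 in

Throat t_e = 0.707 × 0.375 = 0.2651 in.
φr_n = 0.75 × 0.6 × 90 × 0.2651 = 10.74 kip/in.
L_req = P_u / φr_n = 164 / 10.74 = 15.27 in total.
Round up → use L = 15.5 in.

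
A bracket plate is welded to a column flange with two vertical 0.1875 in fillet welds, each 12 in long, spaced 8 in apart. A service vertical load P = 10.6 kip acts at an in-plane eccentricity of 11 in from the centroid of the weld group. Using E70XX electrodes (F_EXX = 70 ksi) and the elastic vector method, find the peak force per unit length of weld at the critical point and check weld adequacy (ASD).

Total weld length L_w = 24 in. Treat welds as unit-width lines.
Polar moment about centroid: J = 2[d³/12 + d(b/2)²] = 2[12³/12 + 12×4²] = 672 in³.
Direct shear f_v = P/L_w = 10.6 / 24 = 0.4417 kip/in (vertical).
Torsion M = P·e = 10.6 × 11 = 116.6 kip·in.
Critical point at (x, y) = (4, 6) from centroid. f_tx = M·y/J = 1.041 kip/in; f_ty = M·x/J = 0.694 kip/in.
Resultant f_max = √[f_tx² + (f_v + f_ty)²] = √[1.041² + (0.4417 + 0.694)²] = 1.541 kip/in.
Capacity per unit length: r_n/Ω = (1/2.0) × 0.6 × 70 × (0.707 × 0.1875) = 2.784 kip/in.
1.541 ≤ 2.784 → adequate.

f_max ≈ 1.54 kip/in; adequate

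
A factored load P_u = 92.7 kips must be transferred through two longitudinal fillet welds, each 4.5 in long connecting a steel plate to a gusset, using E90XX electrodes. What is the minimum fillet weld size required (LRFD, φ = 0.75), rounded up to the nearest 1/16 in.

E90XX → F_EXX = 90 ksi.
Total weld length L = 9 in.
Required throat t_e = P_u / (φ × 0.6 F_EXX × L) = 92.7 / (0.75 × 0.6 × 90 × 9) = 0.2543 in.
Required leg w = t_e / 0.707 = 0.3597 in → use 3/8 in.

w = 3/8 in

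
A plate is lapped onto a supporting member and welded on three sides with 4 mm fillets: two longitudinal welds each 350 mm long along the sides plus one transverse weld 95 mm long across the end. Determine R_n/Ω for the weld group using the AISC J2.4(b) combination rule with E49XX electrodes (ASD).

E49XX → F_EXX = 490 MPa.
t_e = 0.707 × 4 = 2.828 mm.
R_nwl = 0.6 × 490 × 2.828 × 700 × 10⁻³ = 582 kN (longitudinal, 2 welds).
R_nwt = 0.6 × 490 × 2.828 × 95 × 10⁻³ = 78.99 kN (transverse, base value).
(i) R_nwl + R_nwt = 661 kN; (ii) 0.85 R_nwl + 1.5 R_nwt = 613.2 kN.
R_n = max = 661 kN [governs: (i)]; R_n/Ω = 330.5 kN.

R_n/Ω ≈ 330 kN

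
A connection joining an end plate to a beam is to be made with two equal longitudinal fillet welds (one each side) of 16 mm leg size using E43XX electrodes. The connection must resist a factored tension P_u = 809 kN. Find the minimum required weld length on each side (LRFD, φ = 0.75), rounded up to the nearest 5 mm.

E43XX → F_EXX = 430 MPa.
Throat t_e = 0.707 × 16 = 11.31 mm.
φr_n = 0.75 × 0.6 × 430 × 11.31 × 10⁻³ = 2.189 kN/mm.
L_req = P_u / φr_n = 809 / 2.189 = 369.6 mm total.
Per side: 369.6 / 2 = 184.8 mm.
Round up → use L = 185 mm on each side.

L = 185 mm on each side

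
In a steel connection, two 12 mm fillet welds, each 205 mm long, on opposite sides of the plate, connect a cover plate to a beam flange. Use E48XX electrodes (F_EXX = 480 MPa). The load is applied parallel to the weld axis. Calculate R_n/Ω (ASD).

Effective throat t_e = 0.707 × 12 = 8.484 mm.
Total length L = 410 mm; A_we = 8.484 × 410 = 3478 mm².
F_nw = 0.6 F_EXX = 0.6 × 480 = 288 MPa.
R_n = 288 × 3478 × 10⁻³ = 1002 kN; R_n/Ω = 1002/2.0 = 500.9 kN.

R_n/Ω ≈ 501 kN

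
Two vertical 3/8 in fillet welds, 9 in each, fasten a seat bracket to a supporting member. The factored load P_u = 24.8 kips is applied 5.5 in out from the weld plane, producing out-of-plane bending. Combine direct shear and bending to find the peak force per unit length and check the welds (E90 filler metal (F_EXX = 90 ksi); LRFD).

L_w = 2 × 9 = 18 in; section modulus (unit throat) S = 2 × L²/6 = 27 in².
Direct shear f_v = P/L_w = 24.8/18 = 1.378 kip/in.
Moment M = P × e = 24.8 × 5.5 = 136.4 kip·in; bending f_b = M/S = 5.052 kip/in.
f_max = √(f_v² + f_b²) = √(1.378² + 5.052²) = 5.236 kip/in.
φr_n = 0.75 × 0.6 × 90 × (0.707 × 0.375) = 10.74 kip/in → adequate.

f_max ≈ 5.24 kip/in; adequate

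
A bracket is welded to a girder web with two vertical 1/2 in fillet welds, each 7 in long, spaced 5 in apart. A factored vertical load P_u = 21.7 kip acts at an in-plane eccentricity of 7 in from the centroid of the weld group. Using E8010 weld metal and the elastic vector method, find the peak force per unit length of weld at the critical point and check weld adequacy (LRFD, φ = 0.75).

f_max ≈ 5.56 kip/in; adequate

E80XX → F_EXX = 80 ksi.
Total weld length L_w = 14 in. Treat welds as unit-width lines.
Polar moment about centroid: J = 2[d³/12 + d(b/2)²] = 2[7³/12 + 7×2.5²] = 144.7 in³.
Direct shear f_v = P/L_w = 21.7 / 14 = 1.55 kip/in (vertical).
Torsion M = P·e = 21.7 × 7 = 151.9 kip·in.
Critical point at (x, y) = (2.5, 3.5) from centroid. f_tx = M·y/J = 3.675 kip/in; f_ty = M·x/J = 2.625 kip/in.
Resultant f_max = √[f_tx² + (f_v + f_ty)²] = √[3.675² + (1.55 + 2.625)²] = 5.562 kip/in.
Capacity per unit length: φr_n = 0.75 × 0.6 × 80 × (0.707 × 0.5) = 12.73 kip/in.
5.562 ≤ 12.73 → adequate.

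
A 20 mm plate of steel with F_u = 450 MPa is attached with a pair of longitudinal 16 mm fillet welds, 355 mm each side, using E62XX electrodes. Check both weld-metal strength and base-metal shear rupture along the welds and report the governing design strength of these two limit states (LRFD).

φR_n ≈ 2240 kN (weld metal governs)

E62XX → F_EXX = 620 MPa.
t_e = 0.707 × 16 = 11.31 mm; L = 710 mm.
Weld metal: φR_n = 0.75 × 0.6 × 620 × 11.31 × 710 × 10⁻³ = 2241 kN.
Base metal (shear rupture): φR_n = 0.75 × 0.6 × 450 × 20 × 710 × 10⁻³ = 2876 kN.
Governing: weld metal.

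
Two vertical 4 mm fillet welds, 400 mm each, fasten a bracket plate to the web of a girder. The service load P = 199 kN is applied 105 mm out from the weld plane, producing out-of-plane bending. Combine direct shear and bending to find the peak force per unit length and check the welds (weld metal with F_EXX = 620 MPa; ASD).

f_max ≈ 464 N/mm; adequate

L_w = 2 × 400 = 800 mm; section modulus (unit throat) S = 2 × L²/6 = 53330 mm².
Direct shear f_v = P/L_w = 199×10³/800 = 248.8 N/mm.
Moment M = P × e = 199×10³ × 105 = 20895000 N·mm; bending f_b = M/S = 391.8 N/mm.
f_max = √(f_v² + f_b²) = √(248.8² + 391.8²) = 464.1 N/mm.
r_n/Ω = (1/2.0) × 0.6 × 620 × (0.707 × 4) = 526 N/mm → adequate.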